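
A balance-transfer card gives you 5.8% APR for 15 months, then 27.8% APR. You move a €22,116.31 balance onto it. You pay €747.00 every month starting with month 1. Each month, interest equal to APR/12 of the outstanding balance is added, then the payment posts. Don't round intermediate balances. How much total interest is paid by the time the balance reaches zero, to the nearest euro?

€4,568

Promo months 1–15 at r₀ = 5.8%/12 = 0.00483333; months 16+ at r₁ = 27.8%/12 = 0.0231667.
After month 15: iterate B ← B·(1+r₀) − €747.00 for 15 months → €12,182.99.
Then at r₁ with €747.00/mo: n₂ = −ln(1 − r₁·B/P)/ln(1+r₁) ≈ 20.72 → 21 more payments.
Total paid = 35·€747.00 + €539.71 = €26,684.71; interest = €26,684.71 − €22,116.31 = €4,568.40.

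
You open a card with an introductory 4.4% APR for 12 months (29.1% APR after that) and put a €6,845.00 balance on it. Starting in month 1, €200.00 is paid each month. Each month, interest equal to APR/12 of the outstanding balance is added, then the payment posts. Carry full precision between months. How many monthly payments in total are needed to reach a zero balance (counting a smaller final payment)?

Promo months 1–12 at r₀ = 4.4%/12 = 0.00366667; months 13+ at r₁ = 29.1%/12 = 0.02425.
After month 12: iterate B ← B·(1+r₀) − €200.00 for 12 months → €4,703.33.
Then at r₁ with €200.00/mo: n₂ = −ln(1 − r₁·B/P)/ln(1+r₁) ≈ 35.25 → 36 more payments.

48 payments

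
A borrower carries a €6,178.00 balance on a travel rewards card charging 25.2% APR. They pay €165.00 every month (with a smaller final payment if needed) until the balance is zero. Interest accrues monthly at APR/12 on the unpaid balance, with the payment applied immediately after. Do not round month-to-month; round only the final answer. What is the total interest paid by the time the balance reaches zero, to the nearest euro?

Monthly rate r = 25.2%/12 = 2.1% = 0.021.
Payoff takes n = ⌈−ln(1 − rB₀/P)/ln(1+r)⌉ = ⌈74.252⌉ = 75 payments; the last is €41.86.
Total paid = 74·€165.00 + €41.86 = €12,251.86.
Total interest = total paid − principal = €12,251.86 − €6,178.00 = €6,073.86.

€6,074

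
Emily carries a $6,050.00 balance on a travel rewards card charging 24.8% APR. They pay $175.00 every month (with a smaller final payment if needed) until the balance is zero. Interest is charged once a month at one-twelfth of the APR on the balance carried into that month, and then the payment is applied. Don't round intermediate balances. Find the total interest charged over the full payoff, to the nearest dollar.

Monthly rate r = 24.8%/12 = 2.06667% = 0.0206667.
Payoff takes n = ⌈−ln(1 − rB₀/P)/ln(1+r)⌉ = ⌈61.274⌉ = 62 payments; the last is $48.38.
Total paid = 61·$175.00 + $48.38 = $10,723.38.
Total interest = total paid − principal = $10,723.38 − $6,050.00 = $4,673.38.

$4,673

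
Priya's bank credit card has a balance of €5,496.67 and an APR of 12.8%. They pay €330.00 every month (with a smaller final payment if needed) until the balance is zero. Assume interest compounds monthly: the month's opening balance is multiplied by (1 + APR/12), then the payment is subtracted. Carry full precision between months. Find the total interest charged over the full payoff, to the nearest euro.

Monthly rate r = 12.8%/12 = 1.06667% = 0.0106667.
Payoff takes n = ⌈−ln(1 − rB₀/P)/ln(1+r)⌉ = ⌈18.436⌉ = 19 payments; the last is €144.45.
Total paid = 18·€330.00 + €144.45 = €6,084.45.
Total interest = total paid − principal = €6,084.45 − €5,496.67 = €587.78.

€588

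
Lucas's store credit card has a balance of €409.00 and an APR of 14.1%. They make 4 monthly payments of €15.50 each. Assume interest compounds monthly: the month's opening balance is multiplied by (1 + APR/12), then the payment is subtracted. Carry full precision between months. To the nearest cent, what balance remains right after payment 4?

Monthly rate r = 14.1%/12 = 1.175% = 0.01175.
Each month: B ← B·(1+r) − €15.50.
Month 1: interest €4.81; balance after payment €398.31.
Month 2: interest €4.68; balance after payment €387.49.
Month 3: interest €4.55; balance after payment €376.54.
Month 4: interest €4.42; balance after payment €365.46.

€365.46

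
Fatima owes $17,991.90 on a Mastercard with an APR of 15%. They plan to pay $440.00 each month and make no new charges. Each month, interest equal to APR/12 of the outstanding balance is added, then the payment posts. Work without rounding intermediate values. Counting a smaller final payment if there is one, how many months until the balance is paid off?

Monthly rate r = 15%/12 = 1.25% = 0.0125.
Recurrence: B ← B·(1+r) − $440.00.
Month 1: interest $224.90; balance after payment $17,776.80.
Month 2: interest $222.21; balance after payment $17,559.01.
Closed form: n = −ln(1 − rB₀/P)/ln(1+r) = −ln(0.48887)/ln(1.0125) ≈ 57.610, so the balance reaches zero during payment 58.

58 payments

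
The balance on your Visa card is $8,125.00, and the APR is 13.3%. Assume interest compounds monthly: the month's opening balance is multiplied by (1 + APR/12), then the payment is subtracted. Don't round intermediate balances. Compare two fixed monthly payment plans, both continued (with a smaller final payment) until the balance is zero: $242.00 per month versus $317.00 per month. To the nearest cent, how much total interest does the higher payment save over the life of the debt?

$606.92

Monthly rate r = 13.3%/12 = 1.10833% = 0.0110833.
At $242.00/mo: n = ⌈−ln(1 − rB₀/P)/ln(1+r)⌉ = 43 payments (last $54.26); total interest = total paid − $8,125.00 = $2,093.26.
At $317.00/mo: 31 payments (last $101.34); total interest $1,486.34.
Interest saved = $2,093.26 − $1,486.34 = $606.92.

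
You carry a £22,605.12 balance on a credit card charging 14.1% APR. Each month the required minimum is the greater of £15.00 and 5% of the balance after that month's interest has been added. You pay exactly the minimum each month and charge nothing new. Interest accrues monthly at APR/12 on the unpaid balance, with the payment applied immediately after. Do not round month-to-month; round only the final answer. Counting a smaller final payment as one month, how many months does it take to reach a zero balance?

Monthly rate r = 14.1%/12 = 1.175% = 0.01175.
While 5% of the post-interest balance exceeds £15.00, each month B ← (B·(1+r))·(1 − 0.05), i.e. B shrinks by the factor (1+r)·0.95 = 0.96116.
This holds for months 1–110. Entering month 111 the balance is £289.64; 5% of the post-interest balance is now below £15.00, so the flat £15.00 minimum applies from here.
From month 111 a fixed £15.00 at rate r clears £289.64 in 23 more payments. Total: 110 + 23 = 133 months.

133 months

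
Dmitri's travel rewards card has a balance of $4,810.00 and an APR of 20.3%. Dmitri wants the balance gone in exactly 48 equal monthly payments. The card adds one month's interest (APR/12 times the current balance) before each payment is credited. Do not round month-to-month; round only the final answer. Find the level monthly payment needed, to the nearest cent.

$147.14

Monthly rate r = 20.3%/12 = 1.69167% = 0.0169167.
Level-payment amortization: P = B₀·r / (1 − (1+r)^(−n)) = 4810.00·0.0169167 / (1 − 1.01692^(−48)).
Denominator 1 − (1+r)^(−48) = 0.553005202.
P = 81.3692 / 0.553005202 ≈ 147.14.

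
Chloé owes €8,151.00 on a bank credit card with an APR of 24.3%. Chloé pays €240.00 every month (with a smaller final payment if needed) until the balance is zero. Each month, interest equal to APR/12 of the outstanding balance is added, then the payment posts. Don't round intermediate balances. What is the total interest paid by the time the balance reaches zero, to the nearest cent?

€5,782.96

Monthly rate r = 24.3%/12 = 2.025% = 0.02025.
Payoff takes n = ⌈−ln(1 − rB₀/P)/ln(1+r)⌉ = ⌈58.058⌉ = 59 payments; the last is €13.96.
Total paid = 58·€240.00 + €13.96 = €13,933.96.
Total interest = total paid − principal = €13,933.96 − €8,151.00 = €5,782.96.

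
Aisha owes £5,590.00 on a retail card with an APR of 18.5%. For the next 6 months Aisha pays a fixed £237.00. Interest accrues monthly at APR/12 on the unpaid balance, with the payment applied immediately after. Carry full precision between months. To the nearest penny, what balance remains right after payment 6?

Monthly rate r = 18.5%/12 = 1.54167% = 0.0154167.
Each month: B ← B·(1+r) − £237.00.
Month 1: interest £86.18; balance after payment £5,439.18.
Month 2: interest £83.85; balance after payment £5,286.03.
Month 3: interest £81.49; balance after payment £5,130.53.
Month 4: interest £79.10; balance after payment £4,972.62.
Month 5: interest £76.66; balance after payment £4,812.28.
Month 6: interest £74.19; balance after payment £4,649.47.

£4,649.47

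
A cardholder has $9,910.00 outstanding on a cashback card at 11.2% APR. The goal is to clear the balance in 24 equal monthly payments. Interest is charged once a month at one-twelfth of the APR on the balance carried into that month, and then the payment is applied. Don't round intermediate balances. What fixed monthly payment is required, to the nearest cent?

$462.80

Monthly rate r = 11.2%/12 = 0.933333% = 0.00933333.
Level-payment amortization: P = B₀·r / (1 − (1+r)^(−n)) = 9910.00·0.00933333 / (1 − 1.00933^(−24)).
Denominator 1 − (1+r)^(−24) = 0.199854046.
P = 92.4933 / 0.199854046 ≈ 462.80.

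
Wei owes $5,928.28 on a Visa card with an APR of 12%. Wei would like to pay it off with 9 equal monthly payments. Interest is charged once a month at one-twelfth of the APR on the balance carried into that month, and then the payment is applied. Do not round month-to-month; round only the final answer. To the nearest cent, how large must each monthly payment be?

Monthly rate r = 12%/12 = 1% = 0.01.
Level-payment amortization: P = B₀·r / (1 − (1+r)^(−n)) = 5928.28·0.01 / (1 − 1.01^(−9)).
Denominator 1 − (1+r)^(−9) = 0.0856601758.
P = 59.2828 / 0.0856601758 ≈ 692.07.

$692.07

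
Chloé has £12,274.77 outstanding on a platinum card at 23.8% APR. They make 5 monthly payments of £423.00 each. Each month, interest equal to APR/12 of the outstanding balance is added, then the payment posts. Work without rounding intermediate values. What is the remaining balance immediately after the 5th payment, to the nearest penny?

£11,340.69

Monthly rate r = 23.8%/12 = 1.98333% = 0.0198333.
Each month: B ← B·(1+r) − £423.00.
Month 1: interest £243.45; balance after payment £12,095.22.
Month 2: interest £239.89; balance after payment £11,912.11.
Month 3: interest £236.26; balance after payment £11,725.36.
Month 4: interest £232.55; balance after payment £11,534.92.
Month 5: interest £228.78; balance after payment £11,340.69.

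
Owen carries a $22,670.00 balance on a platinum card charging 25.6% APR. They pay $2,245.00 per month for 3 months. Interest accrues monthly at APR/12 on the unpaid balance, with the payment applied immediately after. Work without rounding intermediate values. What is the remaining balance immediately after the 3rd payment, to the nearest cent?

Monthly rate r = 25.6%/12 = 2.13333% = 0.0213333.
Each month: B ← B·(1+r) − $2,245.00.
Month 1: interest $483.63; balance after payment $20,908.63.
Month 2: interest $446.05; balance after payment $19,109.68.
Month 3: interest $407.67; balance after payment $17,272.35.

$17,272.35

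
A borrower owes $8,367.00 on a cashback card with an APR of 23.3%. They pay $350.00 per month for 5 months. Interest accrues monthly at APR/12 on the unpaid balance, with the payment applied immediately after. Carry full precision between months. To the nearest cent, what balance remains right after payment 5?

$7,392.17

Monthly rate r = 23.3%/12 = 1.94167% = 0.0194167.
Each month: B ← B·(1+r) − $350.00.
Month 1: interest $162.46; balance after payment $8,179.46.
Month 2: interest $158.82; balance after payment $7,988.28.
Month 3: interest $155.11; balance after payment $7,793.38.
Month 4: interest $151.32; balance after payment $7,594.70.
Month 5: interest $147.46; balance after payment $7,392.17.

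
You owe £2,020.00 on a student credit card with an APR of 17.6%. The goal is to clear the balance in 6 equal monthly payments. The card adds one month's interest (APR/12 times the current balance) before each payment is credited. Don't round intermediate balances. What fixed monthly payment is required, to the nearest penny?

Monthly rate r = 17.6%/12 = 1.46667% = 0.0146667.
Level-payment amortization: P = B₀·r / (1 − (1+r)^(−n)) = 2020.00·0.0146667 / (1 − 1.01467^(−6)).
Denominator 1 − (1+r)^(−6) = 0.0836536808.
P = 29.6267 / 0.0836536808 ≈ 354.16.

£354.16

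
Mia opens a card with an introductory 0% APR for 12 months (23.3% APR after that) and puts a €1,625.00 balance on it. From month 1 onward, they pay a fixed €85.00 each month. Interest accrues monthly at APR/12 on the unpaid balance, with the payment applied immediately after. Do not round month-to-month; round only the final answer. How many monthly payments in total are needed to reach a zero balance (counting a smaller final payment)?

Promo months 1–12 at r₀ = 0%/12 = 0; months 13+ at r₁ = 23.3%/12 = 0.0194167.
After month 12 (no interest yet): B = €1,625.00 − 12·€85.00 = €605.00.
Then at r₁ with €85.00/mo: n₂ = −ln(1 − r₁·B/P)/ln(1+r₁) ≈ 7.73 → 8 more payments.

20 months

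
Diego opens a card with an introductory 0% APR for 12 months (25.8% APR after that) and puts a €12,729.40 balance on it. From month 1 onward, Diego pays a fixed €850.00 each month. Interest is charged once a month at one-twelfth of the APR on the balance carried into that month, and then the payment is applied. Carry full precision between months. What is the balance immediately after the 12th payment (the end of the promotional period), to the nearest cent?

€2,529.40

Promo months 1–12 at r₀ = 0%/12 = 0; months 13+ at r₁ = 25.8%/12 = 0.0215.
After month 12 (no interest yet): B = €12,729.40 − 12·€850.00 = €2,529.40.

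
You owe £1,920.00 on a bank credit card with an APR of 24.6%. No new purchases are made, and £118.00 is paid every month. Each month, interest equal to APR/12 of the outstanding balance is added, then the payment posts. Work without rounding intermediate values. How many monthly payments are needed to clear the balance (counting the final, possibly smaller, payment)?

Monthly rate r = 24.6%/12 = 2.05% = 0.0205.
Recurrence: B ← B·(1+r) − £118.00.
Month 1: interest £39.36; balance after payment £1,841.36.
Month 2: interest £37.75; balance after payment £1,761.11.
Closed form: n = −ln(1 − rB₀/P)/ln(1+r) = −ln(0.66644)/ln(1.0205) ≈ 19.998, so the balance reaches zero during payment 20.

20 payments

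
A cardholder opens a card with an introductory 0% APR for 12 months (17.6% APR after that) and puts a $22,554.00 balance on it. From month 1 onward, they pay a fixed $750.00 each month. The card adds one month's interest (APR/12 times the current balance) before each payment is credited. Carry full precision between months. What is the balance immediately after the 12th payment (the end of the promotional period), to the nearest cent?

Promo months 1–12 at r₀ = 0%/12 = 0; months 13+ at r₁ = 17.6%/12 = 0.0146667.
After month 12 (no interest yet): B = $22,554.00 − 12·$750.00 = $13,554.00.

$13,554.00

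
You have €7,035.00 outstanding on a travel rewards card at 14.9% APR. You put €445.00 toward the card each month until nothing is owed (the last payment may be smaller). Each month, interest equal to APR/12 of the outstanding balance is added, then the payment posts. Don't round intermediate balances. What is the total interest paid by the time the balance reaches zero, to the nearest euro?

€846

Monthly rate r = 14.9%/12 = 1.24167% = 0.0124167.
Payoff takes n = ⌈−ln(1 − rB₀/P)/ln(1+r)⌉ = ⌈17.708⌉ = 18 payments; the last is €315.72.
Total paid = 17·€445.00 + €315.72 = €7,880.72.
Total interest = total paid − principal = €7,880.72 − €7,035.00 = €845.72.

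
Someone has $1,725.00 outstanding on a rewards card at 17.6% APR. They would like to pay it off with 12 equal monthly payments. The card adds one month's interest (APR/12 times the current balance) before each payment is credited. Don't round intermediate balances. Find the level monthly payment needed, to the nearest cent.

Monthly rate r = 17.6%/12 = 1.46667% = 0.0146667.
Level-payment amortization: P = B₀·r / (1 − (1+r)^(−n)) = 1725.00·0.0146667 / (1 − 1.01467^(−12)).
Denominator 1 − (1+r)^(−12) = 0.160309423.
P = 25.3 / 0.160309423 ≈ 157.82.

$157.82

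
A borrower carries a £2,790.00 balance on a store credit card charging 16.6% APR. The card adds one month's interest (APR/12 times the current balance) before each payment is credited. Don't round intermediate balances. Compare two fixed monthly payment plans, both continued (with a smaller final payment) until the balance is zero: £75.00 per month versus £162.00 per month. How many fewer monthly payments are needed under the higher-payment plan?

33 fewer payments

Monthly rate r = 16.6%/12 = 1.38333% = 0.0138333.
At £75.00/mo: n = ⌈−ln(1 − rB₀/P)/ln(1+r)⌉ = 53 payments (last £45.86); total interest = total paid − £2,790.00 = £1,155.86.
At £162.00/mo: 20 payments (last £130.97); total interest £418.97.
Payments saved = 53 − 20 = 33.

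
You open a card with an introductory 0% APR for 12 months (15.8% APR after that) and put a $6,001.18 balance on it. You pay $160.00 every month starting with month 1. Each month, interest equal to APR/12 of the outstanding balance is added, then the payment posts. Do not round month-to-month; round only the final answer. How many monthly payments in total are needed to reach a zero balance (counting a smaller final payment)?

Promo months 1–12 at r₀ = 0%/12 = 0; months 13+ at r₁ = 15.8%/12 = 0.0131667.
After month 12 (no interest yet): B = $6,001.18 − 12·$160.00 = $4,081.18.
Then at r₁ with $160.00/mo: n₂ = −ln(1 − r₁·B/P)/ln(1+r₁) ≈ 31.29 → 32 more payments.

44 months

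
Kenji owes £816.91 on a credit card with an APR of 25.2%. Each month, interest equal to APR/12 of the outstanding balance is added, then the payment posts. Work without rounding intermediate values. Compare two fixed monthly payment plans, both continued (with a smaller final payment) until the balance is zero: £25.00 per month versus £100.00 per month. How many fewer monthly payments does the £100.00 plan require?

46 fewer payments

Monthly rate r = 25.2%/12 = 2.1% = 0.021.
At £25.00/mo: n = ⌈−ln(1 − rB₀/P)/ln(1+r)⌉ = 56 payments (last £19.26); total interest = total paid − £816.91 = £577.35.
At £100.00/mo: 10 payments (last £5.62); total interest £88.71.
Payments saved = 56 − 10 = 46.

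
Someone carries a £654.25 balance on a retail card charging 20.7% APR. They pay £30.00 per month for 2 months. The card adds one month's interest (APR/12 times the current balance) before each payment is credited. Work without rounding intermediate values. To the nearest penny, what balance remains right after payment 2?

£616.50

Monthly rate r = 20.7%/12 = 1.725% = 0.01725.
Each month: B ← B·(1+r) − £30.00.
Month 1: interest £11.29; balance after payment £635.54.
Month 2: interest £10.96; balance after payment £616.50.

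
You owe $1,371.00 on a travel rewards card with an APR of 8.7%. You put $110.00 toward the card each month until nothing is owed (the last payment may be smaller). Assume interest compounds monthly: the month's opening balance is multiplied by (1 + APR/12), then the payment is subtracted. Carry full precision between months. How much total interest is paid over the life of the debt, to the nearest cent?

Monthly rate r = 8.7%/12 = 0.725% = 0.00725.
Payoff takes n = ⌈−ln(1 − rB₀/P)/ln(1+r)⌉ = ⌈13.110⌉ = 14 payments; the last is $12.19.
Total paid = 13·$110.00 + $12.19 = $1,442.19.
Total interest = total paid − principal = $1,442.19 − $1,371.00 = $71.19.

$71.19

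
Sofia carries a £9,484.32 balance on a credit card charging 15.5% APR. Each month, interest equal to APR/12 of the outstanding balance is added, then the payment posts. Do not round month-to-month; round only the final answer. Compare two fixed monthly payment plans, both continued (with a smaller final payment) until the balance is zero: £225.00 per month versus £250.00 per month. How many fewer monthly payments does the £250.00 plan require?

Monthly rate r = 15.5%/12 = 1.29167% = 0.0129167.
At £225.00/mo: n = ⌈−ln(1 − rB₀/P)/ln(1+r)⌉ = 62 payments (last £60.29); total interest = total paid − £9,484.32 = £4,300.97.
At £250.00/mo: 53 payments (last £117.75); total interest £3,633.43.
Payments saved = 62 − 53 = 9.

9 fewer payments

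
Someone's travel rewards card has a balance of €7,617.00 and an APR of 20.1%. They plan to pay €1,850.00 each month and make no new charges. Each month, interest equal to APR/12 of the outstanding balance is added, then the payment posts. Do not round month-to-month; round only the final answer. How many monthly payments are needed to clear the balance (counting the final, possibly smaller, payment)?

5 payments

Monthly rate r = 20.1%/12 = 1.675% = 0.01675.
Recurrence: B ← B·(1+r) − €1,850.00.
Month 1: interest €127.58; balance after payment €5,894.58.
Month 2: interest €98.73; balance after payment €4,143.32.
Month 3: interest €69.40; balance after payment €2,362.72.
Month 4: interest €39.58; balance after payment €552.30.
Month 5: interest €9.25; balance after payment €0.00.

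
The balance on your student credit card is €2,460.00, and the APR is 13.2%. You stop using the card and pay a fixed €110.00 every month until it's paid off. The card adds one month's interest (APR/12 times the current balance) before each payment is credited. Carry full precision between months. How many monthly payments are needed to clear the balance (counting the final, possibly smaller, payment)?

Monthly rate r = 13.2%/12 = 1.1% = 0.011.
Recurrence: B ← B·(1+r) − €110.00.
Month 1: interest €27.06; balance after payment €2,377.06.
Month 2: interest €26.15; balance after payment €2,293.21.
Closed form: n = −ln(1 − rB₀/P)/ln(1+r) = −ln(0.754)/ln(1.011) ≈ 25.810, so the balance reaches zero during payment 26.

26 months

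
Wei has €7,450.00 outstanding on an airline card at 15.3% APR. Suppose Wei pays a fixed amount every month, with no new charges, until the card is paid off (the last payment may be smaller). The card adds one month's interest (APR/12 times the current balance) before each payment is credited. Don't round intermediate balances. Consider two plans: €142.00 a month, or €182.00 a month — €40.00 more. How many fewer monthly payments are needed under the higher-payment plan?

29 fewer payments

Monthly rate r = 15.3%/12 = 1.275% = 0.01275.
At €142.00/mo: n = ⌈−ln(1 − rB₀/P)/ln(1+r)⌉ = 88 payments (last €35.76); total interest = total paid − €7,450.00 = €4,939.76.
At €182.00/mo: 59 payments (last €45.17); total interest €3,151.17.
Payments saved = 88 − 59 = 29.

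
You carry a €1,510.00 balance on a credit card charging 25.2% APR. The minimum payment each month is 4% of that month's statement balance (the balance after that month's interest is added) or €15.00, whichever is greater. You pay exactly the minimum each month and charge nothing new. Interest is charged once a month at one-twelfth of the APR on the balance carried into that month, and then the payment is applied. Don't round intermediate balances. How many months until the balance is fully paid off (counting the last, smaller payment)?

106 months

Monthly rate r = 25.2%/12 = 2.1% = 0.021.
While 4% of the post-interest balance exceeds €15.00, each month B ← (B·(1+r))·(1 − 0.04), i.e. B shrinks by the factor (1+r)·0.96 = 0.98016.
This holds for months 1–71. Entering month 72 the balance is €363.97; 4% of the post-interest balance is now below €15.00, so the flat €15.00 minimum applies from here.
From month 72 a fixed €15.00 at rate r clears €363.97 in 35 more payments. Total: 71 + 35 = 106 months.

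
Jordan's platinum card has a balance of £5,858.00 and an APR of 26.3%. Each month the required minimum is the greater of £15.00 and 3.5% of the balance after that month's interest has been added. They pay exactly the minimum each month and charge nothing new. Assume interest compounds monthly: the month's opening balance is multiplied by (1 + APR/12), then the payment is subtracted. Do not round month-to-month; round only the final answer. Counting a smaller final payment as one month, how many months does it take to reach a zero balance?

Monthly rate r = 26.3%/12 = 2.19167% = 0.0219167.
While 3.5% of the post-interest balance exceeds £15.00, each month B ← (B·(1+r))·(1 − 0.035), i.e. B shrinks by the factor (1+r)·0.965 = 0.98615.
This holds for months 1–190. Entering month 191 the balance is £413.89; 3.5% of the post-interest balance is now below £15.00, so the flat £15.00 minimum applies from here.
From month 191 a fixed £15.00 at rate r clears £413.89 in 43 more payments. Total: 190 + 43 = 233 months.

233 months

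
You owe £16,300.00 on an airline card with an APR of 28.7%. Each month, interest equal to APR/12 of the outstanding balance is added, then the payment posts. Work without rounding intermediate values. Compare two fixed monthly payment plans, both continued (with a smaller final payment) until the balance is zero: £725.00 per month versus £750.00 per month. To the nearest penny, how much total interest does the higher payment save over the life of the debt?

£392.60

Monthly rate r = 28.7%/12 = 2.39167% = 0.0239167.
At £725.00/mo: n = ⌈−ln(1 − rB₀/P)/ln(1+r)⌉ = 33 payments (last £469.56); total interest = total paid − £16,300.00 = £7,369.56.
At £750.00/mo: 32 payments (last £26.96); total interest £6,976.96.
Interest saved = £7,369.56 − £6,976.96 = £392.60.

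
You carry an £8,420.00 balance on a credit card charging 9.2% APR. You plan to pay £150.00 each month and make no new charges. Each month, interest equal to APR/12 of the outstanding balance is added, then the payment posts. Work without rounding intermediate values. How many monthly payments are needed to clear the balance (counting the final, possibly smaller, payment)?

74 months

Monthly rate r = 9.2%/12 = 0.766667% = 0.00766667.
Recurrence: B ← B·(1+r) − £150.00.
Month 1: interest £64.55; balance after payment £8,334.55.
Month 2: interest £63.90; balance after payment £8,248.45.
Closed form: n = −ln(1 − rB₀/P)/ln(1+r) = −ln(0.56964)/ln(1.00767) ≈ 73.682, so the balance reaches zero during payment 74.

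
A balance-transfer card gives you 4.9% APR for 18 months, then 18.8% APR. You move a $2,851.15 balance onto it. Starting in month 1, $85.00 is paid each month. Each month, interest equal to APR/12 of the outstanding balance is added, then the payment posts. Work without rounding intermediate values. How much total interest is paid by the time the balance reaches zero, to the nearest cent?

$426.08

Promo months 1–18 at r₀ = 4.9%/12 = 0.00408333; months 19+ at r₁ = 18.8%/12 = 0.0156667.
After month 18: iterate B ← B·(1+r₀) − $85.00 for 18 months → $1,483.87.
Then at r₁ with $85.00/mo: n₂ = −ln(1 − r₁·B/P)/ln(1+r₁) ≈ 20.55 → 21 more payments.
Total paid = 38·$85.00 + $47.23 = $3,277.23; interest = $3,277.23 − $2,851.15 = $426.08.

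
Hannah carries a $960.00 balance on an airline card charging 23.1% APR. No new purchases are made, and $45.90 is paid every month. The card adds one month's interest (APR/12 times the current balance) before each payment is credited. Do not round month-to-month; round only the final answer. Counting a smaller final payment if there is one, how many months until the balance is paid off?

Monthly rate r = 23.1%/12 = 1.925% = 0.01925.
Recurrence: B ← B·(1+r) − $45.90.
Month 1: interest $18.48; balance after payment $932.58.
Month 2: interest $17.95; balance after payment $904.63.
Closed form: n = −ln(1 − rB₀/P)/ln(1+r) = −ln(0.59739)/ln(1.01925) ≈ 27.020, so the balance reaches zero during payment 28.

28 payments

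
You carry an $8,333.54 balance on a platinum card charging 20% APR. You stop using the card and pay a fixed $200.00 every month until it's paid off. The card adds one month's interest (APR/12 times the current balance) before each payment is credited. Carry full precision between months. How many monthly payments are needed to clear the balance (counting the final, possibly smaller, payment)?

Monthly rate r = 20%/12 = 1.66667% = 0.0166667.
Recurrence: B ← B·(1+r) − $200.00.
Month 1: interest $138.89; balance after payment $8,272.43.
Month 2: interest $137.87; balance after payment $8,210.31.
Closed form: n = −ln(1 − rB₀/P)/ln(1+r) = −ln(0.30554)/ln(1.01667) ≈ 71.732, so the balance reaches zero during payment 72.

72 months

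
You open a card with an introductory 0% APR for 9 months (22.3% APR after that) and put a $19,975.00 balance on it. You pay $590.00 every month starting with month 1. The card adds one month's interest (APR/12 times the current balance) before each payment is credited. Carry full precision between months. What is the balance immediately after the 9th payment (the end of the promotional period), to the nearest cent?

Promo months 1–9 at r₀ = 0%/12 = 0; months 10+ at r₁ = 22.3%/12 = 0.0185833.
After month 9 (no interest yet): B = $19,975.00 − 9·$590.00 = $14,665.00.

$14,665.00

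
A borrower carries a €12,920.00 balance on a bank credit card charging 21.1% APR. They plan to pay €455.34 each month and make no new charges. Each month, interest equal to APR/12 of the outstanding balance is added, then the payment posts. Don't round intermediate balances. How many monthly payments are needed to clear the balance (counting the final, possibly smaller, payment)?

Monthly rate r = 21.1%/12 = 1.75833% = 0.0175833.
Recurrence: B ← B·(1+r) − €455.34.
Month 1: interest €227.18; balance after payment €12,691.84.
Month 2: interest €223.16; balance after payment €12,459.66.
Closed form: n = −ln(1 − rB₀/P)/ln(1+r) = −ln(0.50108)/ln(1.01758) ≈ 39.642, so the balance reaches zero during payment 40.

40 months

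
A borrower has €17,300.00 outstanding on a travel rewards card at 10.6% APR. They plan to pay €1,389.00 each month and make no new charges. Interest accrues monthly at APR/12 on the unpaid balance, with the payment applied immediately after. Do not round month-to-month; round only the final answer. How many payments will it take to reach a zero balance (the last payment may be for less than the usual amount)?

14 months

Monthly rate r = 10.6%/12 = 0.883333% = 0.00883333.
Recurrence: B ← B·(1+r) − €1,389.00.
Month 1: interest €152.82; balance after payment €16,063.82.
Month 2: interest €141.90; balance after payment €14,816.71.
Closed form: n = −ln(1 − rB₀/P)/ln(1+r) = −ln(0.88998)/ln(1.00883) ≈ 13.253, so the balance reaches zero during payment 14.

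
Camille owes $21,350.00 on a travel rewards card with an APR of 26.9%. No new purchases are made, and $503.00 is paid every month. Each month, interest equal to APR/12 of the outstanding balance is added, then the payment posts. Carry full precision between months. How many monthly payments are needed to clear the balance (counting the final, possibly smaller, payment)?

137 months

Monthly rate r = 26.9%/12 = 2.24167% = 0.0224167.
Recurrence: B ← B·(1+r) − $503.00.
Month 1: interest $478.60; balance after payment $21,325.60.
Month 2: interest $478.05; balance after payment $21,300.64.
Closed form: n = −ln(1 − rB₀/P)/ln(1+r) = −ln(0.048517)/ln(1.02242) ≈ 136.489, so the balance reaches zero during payment 137.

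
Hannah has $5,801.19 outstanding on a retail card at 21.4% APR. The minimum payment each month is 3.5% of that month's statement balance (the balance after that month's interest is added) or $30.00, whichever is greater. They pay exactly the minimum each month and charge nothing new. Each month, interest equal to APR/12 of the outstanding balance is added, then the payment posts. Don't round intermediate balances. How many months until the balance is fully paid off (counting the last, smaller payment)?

147 months

Monthly rate r = 21.4%/12 = 1.78333% = 0.0178333.
While 3.5% of the post-interest balance exceeds $30.00, each month B ← (B·(1+r))·(1 − 0.035), i.e. B shrinks by the factor (1+r)·0.965 = 0.98221.
This holds for months 1–108. Entering month 109 the balance is $834.73; 3.5% of the post-interest balance is now below $30.00, so the flat $30.00 minimum applies from here.
From month 109 a fixed $30.00 at rate r clears $834.73 in 39 more payments. Total: 108 + 39 = 147 months.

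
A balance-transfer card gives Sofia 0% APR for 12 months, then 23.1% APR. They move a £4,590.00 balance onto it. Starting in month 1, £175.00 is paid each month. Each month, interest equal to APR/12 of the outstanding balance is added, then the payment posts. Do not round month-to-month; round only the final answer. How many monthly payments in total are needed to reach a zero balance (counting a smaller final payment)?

Promo months 1–12 at r₀ = 0%/12 = 0; months 13+ at r₁ = 23.1%/12 = 0.01925.
After month 12 (no interest yet): B = £4,590.00 − 12·£175.00 = £2,490.00.
Then at r₁ with £175.00/mo: n₂ = −ln(1 − r₁·B/P)/ln(1+r₁) ≈ 16.79 → 17 more payments.

29 months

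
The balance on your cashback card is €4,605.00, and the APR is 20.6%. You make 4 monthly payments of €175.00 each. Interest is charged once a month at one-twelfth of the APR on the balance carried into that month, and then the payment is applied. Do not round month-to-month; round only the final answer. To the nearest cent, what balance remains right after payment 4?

Monthly rate r = 20.6%/12 = 1.71667% = 0.0171667.
Each month: B ← B·(1+r) − €175.00.
Month 1: interest €79.05; balance after payment €4,509.05.
Month 2: interest €77.41; balance after payment €4,411.46.
Month 3: interest €75.73; balance after payment €4,312.19.
Month 4: interest €74.03; balance after payment €4,211.21.

€4,211.21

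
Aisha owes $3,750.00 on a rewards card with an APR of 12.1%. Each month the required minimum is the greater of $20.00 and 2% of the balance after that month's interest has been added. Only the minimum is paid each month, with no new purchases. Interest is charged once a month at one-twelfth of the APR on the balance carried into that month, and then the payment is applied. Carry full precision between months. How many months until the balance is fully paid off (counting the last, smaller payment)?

Monthly rate r = 12.1%/12 = 1.00833% = 0.0100833.
While 2% of the post-interest balance exceeds $20.00, each month B ← (B·(1+r))·(1 − 0.02), i.e. B shrinks by the factor (1+r)·0.98 = 0.98988.
This holds for months 1–131. Entering month 132 the balance is $989.56; 2% of the post-interest balance is now below $20.00, so the flat $20.00 minimum applies from here.
From month 132 a fixed $20.00 at rate r clears $989.56 in 69 more payments. Total: 131 + 69 = 200 months.

200 months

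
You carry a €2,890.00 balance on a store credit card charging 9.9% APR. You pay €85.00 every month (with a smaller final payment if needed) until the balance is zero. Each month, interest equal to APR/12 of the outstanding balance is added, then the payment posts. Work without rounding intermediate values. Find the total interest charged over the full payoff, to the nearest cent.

Monthly rate r = 9.9%/12 = 0.825% = 0.00825.
Payoff takes n = ⌈−ln(1 − rB₀/P)/ln(1+r)⌉ = ⌈40.067⌉ = 41 payments; the last is €5.74.
Total paid = 40·€85.00 + €5.74 = €3,405.74.
Total interest = total paid − principal = €3,405.74 − €2,890.00 = €515.74.

€515.74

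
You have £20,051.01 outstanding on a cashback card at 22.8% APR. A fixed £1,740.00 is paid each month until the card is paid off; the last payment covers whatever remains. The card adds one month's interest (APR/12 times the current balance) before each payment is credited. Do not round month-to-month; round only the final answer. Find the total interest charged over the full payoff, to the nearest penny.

£2,795.53

Monthly rate r = 22.8%/12 = 1.9% = 0.019.
Payoff takes n = ⌈−ln(1 − rB₀/P)/ln(1+r)⌉ = ⌈13.129⌉ = 14 payments; the last is £226.54.
Total paid = 13·£1,740.00 + £226.54 = £22,846.54.
Total interest = total paid − principal = £22,846.54 − £20,051.01 = £2,795.53.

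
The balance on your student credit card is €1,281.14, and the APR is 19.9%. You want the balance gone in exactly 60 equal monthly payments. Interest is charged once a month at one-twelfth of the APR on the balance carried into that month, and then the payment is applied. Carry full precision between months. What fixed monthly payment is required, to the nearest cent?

€33.87

Monthly rate r = 19.9%/12 = 1.65833% = 0.0165833.
Level-payment amortization: P = B₀·r / (1 − (1+r)^(−n)) = 1281.14·0.0165833 / (1 − 1.01658^(−60)).
Denominator 1 − (1+r)^(−60) = 0.627247226.
P = 21.2456 / 0.627247226 ≈ 33.87.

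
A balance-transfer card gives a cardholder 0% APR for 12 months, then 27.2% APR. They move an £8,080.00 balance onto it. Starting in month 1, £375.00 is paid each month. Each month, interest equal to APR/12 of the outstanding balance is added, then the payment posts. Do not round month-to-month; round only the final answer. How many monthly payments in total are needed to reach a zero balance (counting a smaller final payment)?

Promo months 1–12 at r₀ = 0%/12 = 0; months 13+ at r₁ = 27.2%/12 = 0.0226667.
After month 12 (no interest yet): B = £8,080.00 − 12·£375.00 = £3,580.00.
Then at r₁ with £375.00/mo: n₂ = −ln(1 − r₁·B/P)/ln(1+r₁) ≈ 10.88 → 11 more payments.

23 payments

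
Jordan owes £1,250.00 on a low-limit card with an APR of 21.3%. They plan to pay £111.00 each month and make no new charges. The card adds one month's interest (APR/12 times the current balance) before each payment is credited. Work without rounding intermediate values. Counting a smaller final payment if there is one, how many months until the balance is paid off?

13 months

Monthly rate r = 21.3%/12 = 1.775% = 0.01775.
Recurrence: B ← B·(1+r) − £111.00.
Month 1: interest £22.19; balance after payment £1,161.19.
Month 2: interest £20.61; balance after payment £1,070.80.
Closed form: n = −ln(1 − rB₀/P)/ln(1+r) = −ln(0.80011)/ln(1.01775) ≈ 12.675, so the balance reaches zero during payment 13.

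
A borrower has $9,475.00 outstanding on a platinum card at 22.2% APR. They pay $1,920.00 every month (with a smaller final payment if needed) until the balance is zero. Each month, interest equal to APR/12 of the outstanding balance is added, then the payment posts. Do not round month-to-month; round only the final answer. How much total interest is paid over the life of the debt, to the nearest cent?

$555.46

Monthly rate r = 22.2%/12 = 1.85% = 0.0185.
Payoff takes n = ⌈−ln(1 − rB₀/P)/ln(1+r)⌉ = ⌈5.223⌉ = 6 payments; the last is $430.46.
Total paid = 5·$1,920.00 + $430.46 = $10,030.46.
Total interest = total paid − principal = $10,030.46 − $9,475.00 = $555.46.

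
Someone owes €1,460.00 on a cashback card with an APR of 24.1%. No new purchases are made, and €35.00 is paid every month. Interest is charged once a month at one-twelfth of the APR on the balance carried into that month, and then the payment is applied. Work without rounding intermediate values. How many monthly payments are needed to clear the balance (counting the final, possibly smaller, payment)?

92 payments

Monthly rate r = 24.1%/12 = 2.00833% = 0.0200833.
Recurrence: B ← B·(1+r) − €35.00.
Month 1: interest €29.32; balance after payment €1,454.32.
Month 2: interest €29.21; balance after payment €1,448.53.
Closed form: n = −ln(1 − rB₀/P)/ln(1+r) = −ln(0.16224)/ln(1.02008) ≈ 91.464, so the balance reaches zero during payment 92.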